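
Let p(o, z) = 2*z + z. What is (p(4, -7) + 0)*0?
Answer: 0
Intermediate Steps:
p(o, z) = 3*z
(p(4, -7) + 0)*0 = (3*(-7) + 0)*0 = (-21 + 0)*0 = -21*0 = 0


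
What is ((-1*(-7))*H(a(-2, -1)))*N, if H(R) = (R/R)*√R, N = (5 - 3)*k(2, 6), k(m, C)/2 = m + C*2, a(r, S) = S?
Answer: 392*I ≈ 392.0*I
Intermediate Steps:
k(m, C) = 2*m + 4*C (k(m, C) = 2*(m + C*2) = 2*(m + 2*C) = 2*m + 4*C)
N = 56 (N = (5 - 3)*(2*2 + 4*6) = 2*(4 + 24) = 2*28 = 56)
H(R) = √R (H(R) = 1*√R = √R)
((-1*(-7))*H(a(-2, -1)))*N = ((-1*(-7))*√(-1))*56 = (7*I)*56 = 392*I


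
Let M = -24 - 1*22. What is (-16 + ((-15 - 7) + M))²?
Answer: 7056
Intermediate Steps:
M = -46 (M = -24 - 22 = -46)
(-16 + ((-15 - 7) + M))² = (-16 + ((-15 - 7) - 46))² = (-16 + (-22 - 46))² = (-16 - 68)² = (-84)² = 7056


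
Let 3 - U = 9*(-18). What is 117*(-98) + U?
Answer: -11301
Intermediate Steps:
U = 165 (U = 3 - 9*(-18) = 3 - 1*(-162) = 3 + 162 = 165)
117*(-98) + U = 117*(-98) + 165 = -11466 + 165 = -11301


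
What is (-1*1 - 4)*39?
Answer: -195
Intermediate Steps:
(-1*1 - 4)*39 = (-1 - 4)*39 = -5*39 = -195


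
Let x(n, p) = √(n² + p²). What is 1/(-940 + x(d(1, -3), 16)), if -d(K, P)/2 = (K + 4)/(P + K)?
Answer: -940/883319 - √281/883319 ≈ -0.0010831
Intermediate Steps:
d(K, P) = -2*(4 + K)/(K + P) (d(K, P) = -2*(K + 4)/(P + K) = -2*(4 + K)/(K + P))
1/(-940 + x(d(1, -3), 16)) = 1/(-940 + √((2*(-4 - 1*1)/(1 - 3))² + 16²)) = 1/(-940 + √((2*(-4 - 1)/(-2))² + 256)) = 1/(-940 + √((2*(-½)*(-5))² + 256)) = 1/(-940 + √(5² + 256)) = 1/(-940 + √(25 + 256)) = 1/(-940 + √281)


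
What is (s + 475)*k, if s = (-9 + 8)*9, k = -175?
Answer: -81550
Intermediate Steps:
s = -9 (s = -1*9 = -9)
(s + 475)*k = (-9 + 475)*(-175) = 466*(-175) = -81550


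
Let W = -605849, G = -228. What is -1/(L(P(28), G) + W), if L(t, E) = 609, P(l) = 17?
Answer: 1/605240 ≈ 1.6522e-6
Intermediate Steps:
-1/(L(P(28), G) + W) = -1/(609 - 605849) = -1/(-605240) = -1*(-1/605240) = 1/605240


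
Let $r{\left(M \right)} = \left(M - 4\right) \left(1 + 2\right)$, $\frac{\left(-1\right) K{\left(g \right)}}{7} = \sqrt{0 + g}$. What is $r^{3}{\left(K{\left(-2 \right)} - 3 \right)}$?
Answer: $46305 - 9261 i \sqrt{2} \approx 46305.0 - 13097.0 i$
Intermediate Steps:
$K{\left(g \right)} = - 7 \sqrt{g}$ ($K{\left(g \right)} = - 7 \sqrt{0 + g} = - 7 \sqrt{g}$)
$r{\left(M \right)} = -12 + 3 M$ ($r{\left(M \right)} = \left(-4 + M\right) 3 = -12 + 3 M$)
$r^{3}{\left(K{\left(-2 \right)} - 3 \right)} = \left(-12 + 3 \left(- 7 \sqrt{-2} - 3\right)\right)^{3} = \left(-12 + 3 \left(- 7 i \sqrt{2} - 3\right)\right)^{3} = \left(-12 + 3 \left(-3 - 7 i \sqrt{2}\right)\right)^{3} = \left(-12 - \left(9 + 21 i \sqrt{2}\right)\right)^{3} = \left(-21 - 21 i \sqrt{2}\right)^{3}$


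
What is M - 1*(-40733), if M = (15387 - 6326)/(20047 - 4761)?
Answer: 622653699/15286 ≈ 40734.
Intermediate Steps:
M = 9061/15286 ≈ 0.59276
M - 1*(-40733) = 9061/15286 - 1*(-40733) = 9061/15286 + 40733 = 622653699/15286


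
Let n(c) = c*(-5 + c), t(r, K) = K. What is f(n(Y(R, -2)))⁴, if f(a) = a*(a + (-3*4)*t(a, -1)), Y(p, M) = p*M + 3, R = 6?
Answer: 91411013912391936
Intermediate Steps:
Y(p, M) = 3 + M*p (Y(p, M) = M*p + 3 = 3 + M*p)
f(a) = a*(12 + a) (f(a) = a*(a - 3*4*(-1)) = a*(a - 12*(-1)) = a*(a + 12) = a*(12 + a))
f(n(Y(R, -2)))⁴ = (((3 - 2*6)*(-5 + (3 - 2*6)))*(12 + (3 - 2*6)*(-5 + (3 - 2*6))))⁴ = (((3 - 12)*(-5 + (3 - 12)))*(12 + (3 - 12)*(-5 + (3 - 12))))⁴ = ((-9*(-5 - 9))*(12 - 9*(-5 - 9)))⁴ = ((-9*(-14))*(12 - 9*(-14)))⁴ = (126*(12 + 126))⁴ = (126*138)⁴ = 17388⁴ = 91411013912391936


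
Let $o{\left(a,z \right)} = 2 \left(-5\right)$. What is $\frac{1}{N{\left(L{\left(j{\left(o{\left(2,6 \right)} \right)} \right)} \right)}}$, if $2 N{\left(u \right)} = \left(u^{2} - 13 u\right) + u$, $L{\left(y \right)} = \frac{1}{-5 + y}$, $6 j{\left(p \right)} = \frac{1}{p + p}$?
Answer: $\frac{361201}{439920} \approx 0.82106$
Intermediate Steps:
$o{\left(a,z \right)} = -10$
$j{\left(p \right)} = \frac{1}{12 p}$ ($j{\left(p \right)} = \frac{1}{6 \left(p + p\right)} = \frac{1}{6 \cdot 2 p} = \frac{\frac{1}{2} \frac{1}{p}}{6} = \frac{1}{12 p}$)
$N{\left(u \right)} = \frac{u^{2}}{2} - 6 u$ ($N{\left(u \right)} = \frac{\left(u^{2} - 13 u\right) + u}{2} = \frac{u^{2} - 12 u}{2} = \frac{u^{2}}{2} - 6 u$)
$\frac{1}{N{\left(L{\left(j{\left(o{\left(2,6 \right)} \right)} \right)} \right)}} = \frac{1}{\frac{1}{2} \frac{1}{-5 + \frac{1}{12 \left(-10\right)}} \left(-12 + \frac{1}{-5 + \frac{1}{12 \left(-10\right)}}\right)} = \frac{1}{\frac{1}{2} \frac{1}{-5 + \frac{1}{12} \left(- \frac{1}{10}\right)} \left(-12 + \frac{1}{-5 + \frac{1}{12} \left(- \frac{1}{10}\right)}\right)} = \frac{1}{\frac{1}{2} \frac{1}{-5 - \frac{1}{120}} \left(-12 + \frac{1}{-5 - \frac{1}{120}}\right)} = \frac{1}{\frac{1}{2} \frac{1}{- \frac{601}{120}} \left(-12 + \frac{1}{- \frac{601}{120}}\right)} = \frac{1}{\frac{1}{2} \left(- \frac{120}{601}\right) \left(-12 - \frac{120}{601}\right)} = \frac{1}{\frac{1}{2} \left(- \frac{120}{601}\right) \left(- \frac{7332}{601}\right)} = \frac{1}{\frac{439920}{361201}} = \frac{361201}{439920}$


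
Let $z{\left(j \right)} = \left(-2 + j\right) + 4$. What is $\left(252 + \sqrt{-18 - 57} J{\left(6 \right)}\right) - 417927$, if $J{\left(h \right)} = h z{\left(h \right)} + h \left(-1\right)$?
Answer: $-417675 + 210 i \sqrt{3} \approx -4.1768 \cdot 10^{5} + 363.73 i$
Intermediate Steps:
$z{\left(j \right)} = 2 + j$
$J{\left(h \right)} = - h + h \left(2 + h\right)$ ($J{\left(h \right)} = h \left(2 + h\right) + h \left(-1\right) = h \left(2 + h\right) - h = - h + h \left(2 + h\right)$)
$\left(252 + \sqrt{-18 - 57} J{\left(6 \right)}\right) - 417927 = \left(252 + \sqrt{-18 - 57} \cdot 6 \left(1 + 6\right)\right) - 417927 = \left(252 + \sqrt{-75} \cdot 6 \cdot 7\right) - 417927 = \left(252 + 5 i \sqrt{3} \cdot 42\right) - 417927 = \left(252 + 210 i \sqrt{3}\right) - 417927 = -417675 + 210 i \sqrt{3}$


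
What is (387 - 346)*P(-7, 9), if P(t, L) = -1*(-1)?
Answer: 41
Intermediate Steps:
P(t, L) = 1
(387 - 346)*P(-7, 9) = (387 - 346)*1 = 41*1 = 41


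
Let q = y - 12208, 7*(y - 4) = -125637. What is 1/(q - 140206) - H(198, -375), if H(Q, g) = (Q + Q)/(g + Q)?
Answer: 157410511/70357913 ≈ 2.2373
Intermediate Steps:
y = -125609/7 (y = 4 + (1/7)*(-125637) = 4 - 125637/7 = -125609/7 ≈ -17944.)
q = -211065/7 (q = -125609/7 - 12208 = -211065/7 ≈ -30152.)
H(Q, g) = 2*Q/(Q + g) (H(Q, g) = (2*Q)/(Q + g) = 2*Q/(Q + g))
1/(q - 140206) - H(198, -375) = 1/(-211065/7 - 140206) - 2*198/(198 - 375) = 1/(-1192507/7) - 2*198/(-177) = -7/1192507 - 2*198*(-1)/177 = -7/1192507 - 1*(-132/59) = -7/1192507 + 132/59 = 157410511/70357913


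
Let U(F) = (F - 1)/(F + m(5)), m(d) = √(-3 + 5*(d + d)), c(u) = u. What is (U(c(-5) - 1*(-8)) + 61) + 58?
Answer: 2258/19 + √47/19 ≈ 119.20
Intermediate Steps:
m(d) = √(-3 + 10*d) (m(d) = √(-3 + 5*(2*d)) = √(-3 + 10*d))
U(F) = (-1 + F)/(F + √47) (U(F) = (F - 1)/(F + √(-3 + 10*5)) = (-1 + F)/(F + √(-3 + 50)) = (-1 + F)/(F + √47))
(U(c(-5) - 1*(-8)) + 61) + 58 = ((-1 + (-5 - 1*(-8)))/((-5 - 1*(-8)) + √47) + 61) + 58 = ((-1 + (-5 + 8))/((-5 + 8) + √47) + 61) + 58 = ((-1 + 3)/(3 + √47) + 61) + 58 = (2/(3 + √47) + 61) + 58 = (61 + 2/(3 + √47)) + 58 = 119 + 2/(3 + √47)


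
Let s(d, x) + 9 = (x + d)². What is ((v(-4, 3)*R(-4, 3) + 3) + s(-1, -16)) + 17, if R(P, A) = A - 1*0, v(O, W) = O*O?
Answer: 348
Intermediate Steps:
v(O, W) = O²
s(d, x) = -9 + (d + x)² (s(d, x) = -9 + (x + d)² = -9 + (d + x)²)
R(P, A) = A (R(P, A) = A + 0 = A)
((v(-4, 3)*R(-4, 3) + 3) + s(-1, -16)) + 17 = (((-4)²*3 + 3) + (-9 + (-1 - 16)²)) + 17 = ((16*3 + 3) + (-9 + (-17)²)) + 17 = ((48 + 3) + (-9 + 289)) + 17 = (51 + 280) + 17 = 331 + 17 = 348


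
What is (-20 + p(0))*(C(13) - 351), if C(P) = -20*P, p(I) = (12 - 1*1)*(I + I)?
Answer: 12220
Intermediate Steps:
p(I) = 22*I (p(I) = (12 - 1)*(2*I) = 11*(2*I) = 22*I)
(-20 + p(0))*(C(13) - 351) = (-20 + 22*0)*(-20*13 - 351) = (-20 + 0)*(-260 - 351) = -20*(-611) = 12220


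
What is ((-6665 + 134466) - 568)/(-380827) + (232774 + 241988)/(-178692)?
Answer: -33922951235/11341789714 ≈ -2.9910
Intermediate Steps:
((-6665 + 134466) - 568)/(-380827) + (232774 + 241988)/(-178692) = (127801 - 568)*(-1/380827) + 474762*(-1/178692) = 127233*(-1/380827) - 79127/29782 = -127233/380827 - 79127/29782 = -33922951235/11341789714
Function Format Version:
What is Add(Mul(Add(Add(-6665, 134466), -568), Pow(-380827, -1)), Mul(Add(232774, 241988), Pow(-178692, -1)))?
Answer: Rational(-33922951235, 11341789714) ≈ -2.9910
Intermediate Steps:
Add(Mul(Add(Add(-6665, 134466), -568), Pow(-380827, -1)), Mul(Add(232774, 241988), Pow(-178692, -1))) = Add(Mul(Add(127801, -568), Rational(-1, 380827)), Mul(474762, Rational(-1, 178692))) = Add(Mul(127233, Rational(-1, 380827)), Rational(-79127, 29782)) = Add(Rational(-127233, 380827), Rational(-79127, 29782)) = Rational(-33922951235, 11341789714)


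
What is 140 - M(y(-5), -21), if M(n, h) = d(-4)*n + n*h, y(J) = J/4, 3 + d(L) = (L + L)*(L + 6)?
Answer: 90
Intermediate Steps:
d(L) = -3 + 2*L*(6 + L) (d(L) = -3 + (L + L)*(L + 6) = -3 + (2*L)*(6 + L) = -3 + 2*L*(6 + L))
y(J) = J/4 (y(J) = J*(¼) = J/4)
M(n, h) = -19*n + h*n (M(n, h) = (-3 + 2*(-4)² + 12*(-4))*n + n*h = (-3 + 2*16 - 48)*n + h*n = (-3 + 32 - 48)*n + h*n = -19*n + h*n)
140 - M(y(-5), -21) = 140 - (¼)*(-5)*(-19 - 21) = 140 - (-5)*(-40)/4 = 140 - 1*50 = 140 - 50 = 90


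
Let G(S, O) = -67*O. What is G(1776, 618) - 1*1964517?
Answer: -2005923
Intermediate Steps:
G(1776, 618) - 1*1964517 = -67*618 - 1*1964517 = -41406 - 1964517 = -2005923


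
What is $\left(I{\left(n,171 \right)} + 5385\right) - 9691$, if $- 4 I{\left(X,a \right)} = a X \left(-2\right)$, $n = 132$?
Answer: $6980$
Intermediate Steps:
$I{\left(X,a \right)} = \frac{X a}{2}$ ($I{\left(X,a \right)} = - \frac{a X \left(-2\right)}{4} = - \frac{X a \left(-2\right)}{4} = - \frac{\left(-2\right) X a}{4} = \frac{X a}{2}$)
$\left(I{\left(n,171 \right)} + 5385\right) - 9691 = \left(\frac{1}{2} \cdot 132 \cdot 171 + 5385\right) - 9691 = \left(11286 + 5385\right) - 9691 = 16671 - 9691 = 6980$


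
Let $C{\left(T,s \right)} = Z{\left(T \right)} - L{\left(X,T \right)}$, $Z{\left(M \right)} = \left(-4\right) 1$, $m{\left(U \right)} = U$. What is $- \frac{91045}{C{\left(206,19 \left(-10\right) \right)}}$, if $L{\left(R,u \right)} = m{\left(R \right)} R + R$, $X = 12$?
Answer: $\frac{18209}{32} \approx 569.03$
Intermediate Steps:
$L{\left(R,u \right)} = R + R^{2}$ ($L{\left(R,u \right)} = R R + R = R^{2} + R = R + R^{2}$)
$Z{\left(M \right)} = -4$
$C{\left(T,s \right)} = -160$ ($C{\left(T,s \right)} = -4 - 12 \left(1 + 12\right) = -4 - 12 \cdot 13 = -4 - 156 = -160$)
$- \frac{91045}{C{\left(206,19 \left(-10\right) \right)}} = - \frac{91045}{-160} = \left(-91045\right) \left(- \frac{1}{160}\right) = \frac{18209}{32}$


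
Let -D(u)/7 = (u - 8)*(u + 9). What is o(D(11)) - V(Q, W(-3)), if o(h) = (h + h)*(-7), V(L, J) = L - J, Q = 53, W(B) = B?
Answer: 5824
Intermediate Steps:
D(u) = -7*(-8 + u)*(9 + u) (D(u) = -7*(u - 8)*(u + 9) = -7*(-8 + u)*(9 + u))
o(h) = -14*h (o(h) = (2*h)*(-7) = -14*h)
o(D(11)) - V(Q, W(-3)) = -14*(504 - 7*11 - 7*11²) - (53 - 1*(-3)) = -14*(504 - 77 - 7*121) - (53 + 3) = -14*(504 - 77 - 847) - 1*56 = -14*(-420) - 56 = 5880 - 56 = 5824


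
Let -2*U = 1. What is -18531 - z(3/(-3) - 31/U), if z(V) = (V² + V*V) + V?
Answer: -26034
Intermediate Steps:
U = -½ (U = -½*1 = -½ ≈ -0.50000)
z(V) = V + 2*V² (z(V) = (V² + V²) + V = 2*V² + V = V + 2*V²)
-18531 - z(3/(-3) - 31/U) = -18531 - (3/(-3) - 31/(-½))*(1 + 2*(3/(-3) - 31/(-½))) = -18531 - (3*(-⅓) - 31*(-2))*(1 + 2*(3*(-⅓) - 31*(-2))) = -18531 - (-1 + 62)*(1 + 2*(-1 + 62)) = -18531 - 61*(1 + 2*61) = -18531 - 61*(1 + 122) = -18531 - 61*123 = -18531 - 1*7503 = -18531 - 7503 = -26034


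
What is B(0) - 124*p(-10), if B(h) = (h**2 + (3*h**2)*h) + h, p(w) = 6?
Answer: -744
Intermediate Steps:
B(h) = h + h**2 + 3*h**3 (B(h) = (h**2 + 3*h**3) + h = h + h**2 + 3*h**3)
B(0) - 124*p(-10) = 0*(1 + 0 + 3*0**2) - 124*6 = 0*(1 + 0 + 3*0) - 744 = 0*(1 + 0 + 0) - 744 = 0*1 - 744 = 0 - 744 = -744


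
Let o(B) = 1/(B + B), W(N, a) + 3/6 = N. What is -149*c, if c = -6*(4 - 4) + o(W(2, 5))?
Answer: -149/3 ≈ -49.667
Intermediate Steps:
W(N, a) = -½ + N
o(B) = 1/(2*B)
c = ⅓ (c = -6*(4 - 4) + 1/(2*(-½ + 2)) = -6*0 + 1/(2*(3/2)) = 0 + (½)*(⅔) = 0 + ⅓ = ⅓ ≈ 0.33333)
-149*c = -149*⅓ = -149/3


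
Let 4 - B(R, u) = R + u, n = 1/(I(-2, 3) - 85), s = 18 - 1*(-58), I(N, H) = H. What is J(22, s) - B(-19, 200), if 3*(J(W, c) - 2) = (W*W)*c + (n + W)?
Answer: 3062125/246 ≈ 12448.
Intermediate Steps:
s = 76 (s = 18 + 58 = 76)
n = -1/82 (n = 1/(3 - 85) = 1/(-82) = -1/82 ≈ -0.012195)
J(W, c) = 491/246 + W/3 + c*W²/3 (J(W, c) = 2 + ((W*W)*c + (-1/82 + W))/3 = 2 + (W²*c + (-1/82 + W))/3 = 2 + (c*W² + (-1/82 + W))/3 = 2 + (-1/82 + W + c*W²)/3 = 2 + (-1/246 + W/3 + c*W²/3) = 491/246 + W/3 + c*W²/3)
B(R, u) = 4 - R - u (B(R, u) = 4 - (R + u) = 4 + (-R - u) = 4 - R - u)
J(22, s) - B(-19, 200) = (491/246 + (⅓)*22 + (⅓)*76*22²) - (4 - 1*(-19) - 1*200) = (491/246 + 22/3 + (⅓)*76*484) - (4 + 19 - 200) = (491/246 + 22/3 + 36784/3) - 1*(-177) = 3018583/246 + 177 = 3062125/246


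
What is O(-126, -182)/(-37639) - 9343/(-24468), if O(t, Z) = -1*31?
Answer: 352419685/920951052 ≈ 0.38267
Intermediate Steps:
O(t, Z) = -31
O(-126, -182)/(-37639) - 9343/(-24468) = -31/(-37639) - 9343/(-24468) = -31*(-1/37639) - 9343*(-1/24468) = 31/37639 + 9343/24468 = 352419685/920951052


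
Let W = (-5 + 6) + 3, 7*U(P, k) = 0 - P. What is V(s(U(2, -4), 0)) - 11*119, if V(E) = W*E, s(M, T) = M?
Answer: -9171/7 ≈ -1310.1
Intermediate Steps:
U(P, k) = -P/7 (U(P, k) = (0 - P)/7 = (-P)/7 = -P/7)
W = 4 (W = 1 + 3 = 4)
V(E) = 4*E
V(s(U(2, -4), 0)) - 11*119 = 4*(-1/7*2) - 11*119 = 4*(-2/7) - 1309 = -8/7 - 1309 = -9171/7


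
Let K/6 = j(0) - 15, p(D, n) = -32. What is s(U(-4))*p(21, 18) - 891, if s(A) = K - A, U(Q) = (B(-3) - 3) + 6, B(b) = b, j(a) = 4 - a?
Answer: 1221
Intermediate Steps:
U(Q) = 0 (U(Q) = (-3 - 3) + 6 = -6 + 6 = 0)
K = -66 (K = 6*((4 - 1*0) - 15) = 6*((4 + 0) - 15) = 6*(4 - 15) = 6*(-11) = -66)
s(A) = -66 - A
s(U(-4))*p(21, 18) - 891 = (-66 - 1*0)*(-32) - 891 = (-66 + 0)*(-32) - 891 = -66*(-32) - 891 = 2112 - 891 = 1221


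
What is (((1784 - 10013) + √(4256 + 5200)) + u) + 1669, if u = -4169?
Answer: -10729 + 4*√591 ≈ -10632.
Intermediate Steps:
(((1784 - 10013) + √(4256 + 5200)) + u) + 1669 = (((1784 - 10013) + √(4256 + 5200)) - 4169) + 1669 = ((-8229 + √9456) - 4169) + 1669 = ((-8229 + 4*√591) - 4169) + 1669 = (-12398 + 4*√591) + 1669 = -10729 + 4*√591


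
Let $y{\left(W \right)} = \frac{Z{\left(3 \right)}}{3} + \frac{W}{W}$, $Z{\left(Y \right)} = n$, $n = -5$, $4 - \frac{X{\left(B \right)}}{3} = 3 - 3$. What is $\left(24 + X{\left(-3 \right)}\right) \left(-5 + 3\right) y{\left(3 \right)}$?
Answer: $48$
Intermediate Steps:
$X{\left(B \right)} = 12$ ($X{\left(B \right)} = 12 - 3 \left(3 - 3\right) = 12 - 0 = 12 + 0 = 12$)
$Z{\left(Y \right)} = -5$
$y{\left(W \right)} = - \frac{2}{3}$ ($y{\left(W \right)} = - \frac{5}{3} + \frac{W}{W} = \left(-5\right) \frac{1}{3} + 1 = - \frac{5}{3} + 1 = - \frac{2}{3}$)
$\left(24 + X{\left(-3 \right)}\right) \left(-5 + 3\right) y{\left(3 \right)} = \left(24 + 12\right) \left(-5 + 3\right) \left(- \frac{2}{3}\right) = 36 \left(\left(-2\right) \left(- \frac{2}{3}\right)\right) = 36 \cdot \frac{4}{3} = 48$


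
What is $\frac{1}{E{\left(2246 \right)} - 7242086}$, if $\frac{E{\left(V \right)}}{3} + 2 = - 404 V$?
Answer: $- \frac{1}{9964244} \approx -1.0036 \cdot 10^{-7}$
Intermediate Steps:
$E{\left(V \right)} = -6 - 1212 V$ ($E{\left(V \right)} = -6 + 3 \left(- 404 V\right) = -6 - 1212 V$)
$\frac{1}{E{\left(2246 \right)} - 7242086} = \frac{1}{\left(-6 - 2722152\right) - 7242086} = \frac{1}{-2722158 - 7242086} = \frac{1}{-9964244} = - \frac{1}{9964244}$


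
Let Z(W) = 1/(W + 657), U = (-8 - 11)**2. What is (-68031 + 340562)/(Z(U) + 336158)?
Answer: 277436558/342208845 ≈ 0.81072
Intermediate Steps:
U = 361 (U = (-19)**2 = 361)
Z(W) = 1/(657 + W)
(-68031 + 340562)/(Z(U) + 336158) = (-68031 + 340562)/(1/(657 + 361) + 336158) = 272531/(1/1018 + 336158) = 272531/(342208845/1018) = 272531*(1018/342208845) = 277436558/342208845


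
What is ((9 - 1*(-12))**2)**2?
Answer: 194481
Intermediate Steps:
((9 - 1*(-12))**2)**2 = ((9 + 12)**2)**2 = (21**2)**2 = 441**2 = 194481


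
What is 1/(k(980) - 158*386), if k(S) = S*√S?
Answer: -15247/694586036 - 1715*√5/347293018 ≈ -3.2993e-5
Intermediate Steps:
k(S) = S^(3/2)
1/(k(980) - 158*386) = 1/(980^(3/2) - 158*386) = 1/(13720*√5 - 60988) = 1/(-60988 + 13720*√5)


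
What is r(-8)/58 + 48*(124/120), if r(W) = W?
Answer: 7172/145 ≈ 49.462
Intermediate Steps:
r(-8)/58 + 48*(124/120) = -8/58 + 48*(124/120) = -8*1/58 + 48*(124*(1/120)) = -4/29 + 48*(31/30) = -4/29 + 248/5 = 7172/145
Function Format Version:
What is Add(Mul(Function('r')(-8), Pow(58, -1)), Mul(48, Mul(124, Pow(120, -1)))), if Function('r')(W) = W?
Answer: Rational(7172, 145) ≈ 49.462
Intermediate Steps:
Add(Mul(Function('r')(-8), Pow(58, -1)), Mul(48, Mul(124, Pow(120, -1)))) = Add(Mul(-8, Pow(58, -1)), Mul(48, Mul(124, Pow(120, -1)))) = Add(Mul(-8, Rational(1, 58)), Mul(48, Mul(124, Rational(1, 120)))) = Add(Rational(-4, 29), Mul(48, Rational(31, 30))) = Add(Rational(-4, 29), Rational(248, 5)) = Rational(7172, 145)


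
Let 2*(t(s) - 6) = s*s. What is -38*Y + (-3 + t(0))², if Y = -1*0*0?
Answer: 9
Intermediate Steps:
Y = 0 (Y = 0*0 = 0)
t(s) = 6 + s²/2 (t(s) = 6 + (s*s)/2 = 6 + s²/2)
-38*Y + (-3 + t(0))² = -38*0 + (-3 + (6 + (½)*0²))² = 0 + (-3 + (6 + (½)*0))² = 0 + (-3 + (6 + 0))² = 0 + (-3 + 6)² = 0 + 3² = 0 + 9 = 9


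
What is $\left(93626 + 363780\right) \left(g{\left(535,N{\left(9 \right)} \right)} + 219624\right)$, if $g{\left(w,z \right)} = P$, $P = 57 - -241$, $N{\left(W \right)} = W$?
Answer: $100593642332$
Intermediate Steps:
$P = 298$ ($P = 57 + 241 = 298$)
$g{\left(w,z \right)} = 298$
$\left(93626 + 363780\right) \left(g{\left(535,N{\left(9 \right)} \right)} + 219624\right) = \left(93626 + 363780\right) \left(298 + 219624\right) = 457406 \cdot 219922 = 100593642332$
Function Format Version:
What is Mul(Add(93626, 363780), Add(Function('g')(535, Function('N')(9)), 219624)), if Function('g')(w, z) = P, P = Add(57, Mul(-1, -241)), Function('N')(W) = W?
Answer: 100593642332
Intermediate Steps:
P = 298 (P = Add(57, 241) = 298)
Function('g')(w, z) = 298
Mul(Add(93626, 363780), Add(Function('g')(535, Function('N')(9)), 219624)) = Mul(Add(93626, 363780), Add(298, 219624)) = Mul(457406, 219922) = 100593642332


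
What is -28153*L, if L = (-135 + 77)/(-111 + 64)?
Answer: -34742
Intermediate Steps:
L = 58/47 (L = -58/(-47) = -58*(-1/47) = 58/47 ≈ 1.2340)
-28153*L = -28153*58/47 = -34742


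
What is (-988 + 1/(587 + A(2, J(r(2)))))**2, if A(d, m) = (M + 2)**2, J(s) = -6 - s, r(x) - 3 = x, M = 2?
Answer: 354933552169/363609 ≈ 9.7614e+5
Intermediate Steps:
r(x) = 3 + x
A(d, m) = 16 (A(d, m) = (2 + 2)**2 = 4**2 = 16)
(-988 + 1/(587 + A(2, J(r(2)))))**2 = (-988 + 1/(587 + 16))**2 = (-988 + 1/603)**2 = (-595763/603)**2 = 354933552169/363609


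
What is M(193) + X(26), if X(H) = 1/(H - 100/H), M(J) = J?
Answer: 55597/288 ≈ 193.05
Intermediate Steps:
M(193) + X(26) = 193 + 26/(-100 + 26²) = 193 + 26/(-100 + 676) = 193 + 26/576 = 193 + 26*(1/576) = 193 + 13/288 = 55597/288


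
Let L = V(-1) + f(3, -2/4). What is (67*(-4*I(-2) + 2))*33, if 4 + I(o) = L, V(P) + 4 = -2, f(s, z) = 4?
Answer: 57486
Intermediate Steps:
V(P) = -6 (V(P) = -4 - 2 = -6)
L = -2 (L = -6 + 4 = -2)
I(o) = -6 (I(o) = -4 - 2 = -6)
(67*(-4*I(-2) + 2))*33 = (67*(-4*(-6) + 2))*33 = (67*(24 + 2))*33 = (67*26)*33 = 1742*33 = 57486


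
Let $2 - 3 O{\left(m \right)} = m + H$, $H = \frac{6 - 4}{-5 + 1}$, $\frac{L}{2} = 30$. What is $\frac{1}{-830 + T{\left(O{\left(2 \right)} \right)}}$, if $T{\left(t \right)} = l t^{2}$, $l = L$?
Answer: $- \frac{3}{2485} \approx -0.0012072$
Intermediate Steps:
$L = 60$ ($L = 2 \cdot 30 = 60$)
$l = 60$
$H = - \frac{1}{2}$ ($H = \frac{2}{-4} = 2 \left(- \frac{1}{4}\right) = - \frac{1}{2} \approx -0.5$)
$O{\left(m \right)} = \frac{5}{6} - \frac{m}{3}$ ($O{\left(m \right)} = \frac{2}{3} - \frac{m - \frac{1}{2}}{3} = \frac{2}{3} - \frac{- \frac{1}{2} + m}{3} = \frac{2}{3} - \left(- \frac{1}{6} + \frac{m}{3}\right) = \frac{5}{6} - \frac{m}{3}$)
$T{\left(t \right)} = 60 t^{2}$
$\frac{1}{-830 + T{\left(O{\left(2 \right)} \right)}} = \frac{1}{-830 + 60 \left(\frac{5}{6} - \frac{2}{3}\right)^{2}} = \frac{1}{-830 + \frac{60}{36}} = \frac{1}{-830 + 60 \cdot \frac{1}{36}} = \frac{1}{-830 + \frac{5}{3}} = \frac{1}{- \frac{2485}{3}} = - \frac{3}{2485}$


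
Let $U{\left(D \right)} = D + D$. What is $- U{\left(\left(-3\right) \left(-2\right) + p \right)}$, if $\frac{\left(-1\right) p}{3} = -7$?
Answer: $-54$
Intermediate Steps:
$p = 21$ ($p = \left(-3\right) \left(-7\right) = 21$)
$U{\left(D \right)} = 2 D$
$- U{\left(\left(-3\right) \left(-2\right) + p \right)} = - 2 \left(\left(-3\right) \left(-2\right) + 21\right) = - 2 \left(6 + 21\right) = - 2 \cdot 27 = \left(-1\right) 54 = -54$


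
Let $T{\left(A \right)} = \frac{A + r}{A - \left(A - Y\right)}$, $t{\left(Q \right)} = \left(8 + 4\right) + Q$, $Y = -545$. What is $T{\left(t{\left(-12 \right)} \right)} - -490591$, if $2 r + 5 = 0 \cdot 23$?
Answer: $\frac{106948839}{218} \approx 4.9059 \cdot 10^{5}$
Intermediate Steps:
$r = - \frac{5}{2}$ ($r = - \frac{5}{2} + \frac{0 \cdot 23}{2} = - \frac{5}{2} + \frac{1}{2} \cdot 0 = - \frac{5}{2} + 0 = - \frac{5}{2} \approx -2.5$)
$t{\left(Q \right)} = 12 + Q$
$T{\left(A \right)} = \frac{1}{218} - \frac{A}{545}$ ($T{\left(A \right)} = \frac{A - \frac{5}{2}}{A - \left(545 + A\right)} = \frac{- \frac{5}{2} + A}{-545} = \left(- \frac{5}{2} + A\right) \left(- \frac{1}{545}\right) = \frac{1}{218} - \frac{A}{545}$)
$T{\left(t{\left(-12 \right)} \right)} - -490591 = \left(\frac{1}{218} - \frac{12 - 12}{545}\right) - -490591 = \left(\frac{1}{218} - 0\right) + 490591 = \left(\frac{1}{218} + 0\right) + 490591 = \frac{1}{218} + 490591 = \frac{106948839}{218}$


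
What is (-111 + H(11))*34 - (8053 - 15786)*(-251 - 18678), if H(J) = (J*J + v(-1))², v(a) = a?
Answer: -145892131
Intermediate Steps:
H(J) = (-1 + J²)² (H(J) = (J*J - 1)² = (J² - 1)² = (-1 + J²)²)
(-111 + H(11))*34 - (8053 - 15786)*(-251 - 18678) = (-111 + (-1 + 11²)²)*34 - (8053 - 15786)*(-251 - 18678) = (-111 + (-1 + 121)²)*34 - (-7733)*(-18929) = (-111 + 120²)*34 - 1*146377957 = (-111 + 14400)*34 - 146377957 = 14289*34 - 146377957 = 485826 - 146377957 = -145892131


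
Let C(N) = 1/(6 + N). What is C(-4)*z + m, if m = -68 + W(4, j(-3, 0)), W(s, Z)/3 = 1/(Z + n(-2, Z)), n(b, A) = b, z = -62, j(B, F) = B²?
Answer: -690/7 ≈ -98.571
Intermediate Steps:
W(s, Z) = 3/(-2 + Z) (W(s, Z) = 3/(Z - 2) = 3/(-2 + Z))
m = -473/7 (m = -68 + 3/(-2 + (-3)²) = -68 + 3/(-2 + 9) = -68 + 3/7 = -473/7 ≈ -67.571)
C(-4)*z + m = -62/(6 - 4) - 473/7 = -62/2 - 473/7 = (½)*(-62) - 473/7 = -31 - 473/7 = -690/7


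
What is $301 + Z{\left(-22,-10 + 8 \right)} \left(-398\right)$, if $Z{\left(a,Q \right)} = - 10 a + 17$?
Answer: $-94025$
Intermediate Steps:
$Z{\left(a,Q \right)} = 17 - 10 a$
$301 + Z{\left(-22,-10 + 8 \right)} \left(-398\right) = 301 + \left(17 - -220\right) \left(-398\right) = 301 + \left(17 + 220\right) \left(-398\right) = 301 + 237 \left(-398\right) = 301 - 94326 = -94025$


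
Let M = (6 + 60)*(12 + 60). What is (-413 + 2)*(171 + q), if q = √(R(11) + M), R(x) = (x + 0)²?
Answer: -70281 - 411*√4873 ≈ -98972.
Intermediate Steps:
R(x) = x²
M = 4752 (M = 66*72 = 4752)
q = √4873 (q = √(11² + 4752) = √(121 + 4752) = √4873 ≈ 69.807)
(-413 + 2)*(171 + q) = (-413 + 2)*(171 + √4873) = -411*(171 + √4873) = -70281 - 411*√4873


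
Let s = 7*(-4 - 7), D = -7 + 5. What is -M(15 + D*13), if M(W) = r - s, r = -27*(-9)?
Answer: -320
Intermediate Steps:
D = -2
s = -77 (s = 7*(-11) = -77)
r = 243
M(W) = 320 (M(W) = 243 - 1*(-77) = 243 + 77 = 320)
-M(15 + D*13) = -1*320 = -320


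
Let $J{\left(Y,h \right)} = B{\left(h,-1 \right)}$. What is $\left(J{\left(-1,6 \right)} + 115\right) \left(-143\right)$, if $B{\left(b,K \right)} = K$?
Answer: $-16302$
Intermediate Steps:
$J{\left(Y,h \right)} = -1$
$\left(J{\left(-1,6 \right)} + 115\right) \left(-143\right) = \left(-1 + 115\right) \left(-143\right) = 114 \left(-143\right) = -16302$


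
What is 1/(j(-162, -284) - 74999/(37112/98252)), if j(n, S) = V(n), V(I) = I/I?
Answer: -9278/1842191159 ≈ -5.0364e-6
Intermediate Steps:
V(I) = 1
j(n, S) = 1
1/(j(-162, -284) - 74999/(37112/98252)) = 1/(1 - 74999/(37112/98252)) = 1/(1 - 74999/(37112*(1/98252))) = 1/(1 - 74999/9278/24563) = 1/(1 - 74999*24563/9278) = 1/(1 - 1842200437/9278) = 1/(-1842191159/9278) = -9278/1842191159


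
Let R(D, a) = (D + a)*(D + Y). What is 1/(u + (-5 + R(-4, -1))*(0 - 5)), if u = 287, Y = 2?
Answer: 1/262 ≈ 0.0038168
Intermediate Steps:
R(D, a) = (2 + D)*(D + a) (R(D, a) = (D + a)*(D + 2) = (D + a)*(2 + D) = (2 + D)*(D + a))
1/(u + (-5 + R(-4, -1))*(0 - 5)) = 1/(287 + (-5 + ((-4)² + 2*(-4) + 2*(-1) - 4*(-1)))*(0 - 5)) = 1/(287 + (-5 + (16 - 8 - 2 + 4))*(-5)) = 1/(287 + (-5 + 10)*(-5)) = 1/(287 + 5*(-5)) = 1/(287 - 25) = 1/262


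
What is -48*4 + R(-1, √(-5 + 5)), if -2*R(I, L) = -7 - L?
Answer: -377/2 ≈ -188.50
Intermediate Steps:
R(I, L) = 7/2 + L/2 (R(I, L) = -(-7 - L)/2 = 7/2 + L/2)
-48*4 + R(-1, √(-5 + 5)) = -48*4 + (7/2 + √(-5 + 5)/2) = -192 + (7/2 + √0/2) = -192 + (7/2 + (½)*0) = -192 + (7/2 + 0) = -192 + 7/2 = -377/2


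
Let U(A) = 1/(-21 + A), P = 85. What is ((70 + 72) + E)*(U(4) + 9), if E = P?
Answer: 34504/17 ≈ 2029.6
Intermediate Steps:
E = 85
((70 + 72) + E)*(U(4) + 9) = ((70 + 72) + 85)*(1/(-21 + 4) + 9) = (142 + 85)*(1/(-17) + 9) = 227*(-1/17 + 9) = 227*(152/17) = 34504/17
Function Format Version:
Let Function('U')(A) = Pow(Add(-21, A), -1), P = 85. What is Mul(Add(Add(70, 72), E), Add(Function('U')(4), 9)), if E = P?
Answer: Rational(34504, 17) ≈ 2029.6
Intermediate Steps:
E = 85
Mul(Add(Add(70, 72), E), Add(Function('U')(4), 9)) = Mul(Add(Add(70, 72), 85), Add(Pow(Add(-21, 4), -1), 9)) = Mul(Add(142, 85), Add(Pow(-17, -1), 9)) = Mul(227, Add(Rational(-1, 17), 9)) = Mul(227, Rational(152, 17)) = Rational(34504, 17)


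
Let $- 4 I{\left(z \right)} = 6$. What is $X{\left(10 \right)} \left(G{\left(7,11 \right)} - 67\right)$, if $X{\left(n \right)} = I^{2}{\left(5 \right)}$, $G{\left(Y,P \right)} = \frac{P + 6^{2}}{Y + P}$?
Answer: $- \frac{1159}{8} \approx -144.88$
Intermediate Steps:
$I{\left(z \right)} = - \frac{3}{2}$ ($I{\left(z \right)} = \left(- \frac{1}{4}\right) 6 = - \frac{3}{2}$)
$G{\left(Y,P \right)} = \frac{36 + P}{P + Y}$ ($G{\left(Y,P \right)} = \frac{P + 36}{P + Y} = \frac{36 + P}{P + Y}$)
$X{\left(n \right)} = \frac{9}{4}$ ($X{\left(n \right)} = \left(- \frac{3}{2}\right)^{2} = \frac{9}{4}$)
$X{\left(10 \right)} \left(G{\left(7,11 \right)} - 67\right) = \frac{9 \left(\frac{36 + 11}{11 + 7} - 67\right)}{4} = \frac{9 \left(\frac{1}{18} \cdot 47 - 67\right)}{4} = \frac{9 \left(\frac{47}{18} - 67\right)}{4} = \frac{9}{4} \left(- \frac{1159}{18}\right) = - \frac{1159}{8}$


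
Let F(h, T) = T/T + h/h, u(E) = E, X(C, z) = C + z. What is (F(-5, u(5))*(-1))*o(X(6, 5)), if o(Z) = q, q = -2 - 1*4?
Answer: 12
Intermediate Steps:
q = -6 (q = -2 - 4 = -6)
o(Z) = -6
F(h, T) = 2 (F(h, T) = 1 + 1 = 2)
(F(-5, u(5))*(-1))*o(X(6, 5)) = (2*(-1))*(-6) = -2*(-6) = 12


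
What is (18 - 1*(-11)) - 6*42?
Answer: -223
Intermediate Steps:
(18 - 1*(-11)) - 6*42 = (18 + 11) - 252 = 29 - 252 = -223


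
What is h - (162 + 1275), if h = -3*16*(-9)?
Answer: -1005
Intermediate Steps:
h = 432 (h = -48*(-9) = 432)
h - (162 + 1275) = 432 - (162 + 1275) = 432 - 1*1437 = 432 - 1437 = -1005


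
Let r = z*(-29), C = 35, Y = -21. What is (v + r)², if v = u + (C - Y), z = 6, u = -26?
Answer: 20736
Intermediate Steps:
v = 30 (v = -26 + (35 - 1*(-21)) = -26 + (35 + 21) = -26 + 56 = 30)
r = -174 (r = 6*(-29) = -174)
(v + r)² = (30 - 174)² = (-144)² = 20736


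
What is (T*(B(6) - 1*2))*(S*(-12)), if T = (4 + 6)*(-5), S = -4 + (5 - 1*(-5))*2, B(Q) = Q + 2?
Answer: 57600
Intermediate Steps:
B(Q) = 2 + Q
S = 16 (S = -4 + (5 + 5)*2 = -4 + 10*2 = -4 + 20 = 16)
T = -50 (T = 10*(-5) = -50)
(T*(B(6) - 1*2))*(S*(-12)) = (-50*((2 + 6) - 1*2))*(16*(-12)) = -50*(8 - 2)*(-192) = -50*6*(-192) = -300*(-192) = 57600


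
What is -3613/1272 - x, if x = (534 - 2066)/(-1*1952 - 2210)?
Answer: -8493005/2647032 ≈ -3.2085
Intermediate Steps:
x = 766/2081 (x = -1532/(-1952 - 2210) = -1532/(-4162) = -1532*(-1/4162) = 766/2081 ≈ 0.36809)
-3613/1272 - x = -3613/1272 - 1*766/2081 = -3613*1/1272 - 766/2081 = -3613/1272 - 766/2081 = -8493005/2647032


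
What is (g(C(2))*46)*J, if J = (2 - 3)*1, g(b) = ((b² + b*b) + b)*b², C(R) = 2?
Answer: -1840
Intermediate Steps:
g(b) = b²*(b + 2*b²) (g(b) = ((b² + b²) + b)*b² = (2*b² + b)*b² = (b + 2*b²)*b² = b²*(b + 2*b²))
J = -1 (J = -1*1 = -1)
(g(C(2))*46)*J = ((2³*(1 + 2*2))*46)*(-1) = ((8*(1 + 4))*46)*(-1) = ((8*5)*46)*(-1) = (40*46)*(-1) = 1840*(-1) = -1840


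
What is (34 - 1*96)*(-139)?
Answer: 8618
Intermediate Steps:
(34 - 1*96)*(-139) = (34 - 96)*(-139) = -62*(-139) = 8618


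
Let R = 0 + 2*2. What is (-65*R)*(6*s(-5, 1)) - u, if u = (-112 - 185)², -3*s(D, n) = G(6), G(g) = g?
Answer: -85089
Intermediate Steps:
s(D, n) = -2 (s(D, n) = -⅓*6 = -2)
R = 4 (R = 0 + 4 = 4)
u = 88209 (u = (-297)² = 88209)
(-65*R)*(6*s(-5, 1)) - u = (-65*4)*(6*(-2)) - 1*88209 = -260*(-12) - 88209 = 3120 - 88209 = -85089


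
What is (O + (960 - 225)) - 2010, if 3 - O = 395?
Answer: -1667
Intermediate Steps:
O = -392 (O = 3 - 1*395 = 3 - 395 = -392)
(O + (960 - 225)) - 2010 = (-392 + (960 - 225)) - 2010 = (-392 + 735) - 2010 = 343 - 2010 = -1667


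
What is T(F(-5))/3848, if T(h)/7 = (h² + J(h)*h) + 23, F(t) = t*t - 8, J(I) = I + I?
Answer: 3115/1924 ≈ 1.6190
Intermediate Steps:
J(I) = 2*I
F(t) = -8 + t² (F(t) = t² - 8 = -8 + t²)
T(h) = 161 + 21*h² (T(h) = 7*((h² + (2*h)*h) + 23) = 7*((h² + 2*h²) + 23) = 7*(3*h² + 23) = 7*(23 + 3*h²) = 161 + 21*h²)
T(F(-5))/3848 = (161 + 21*(-8 + (-5)²)²)/3848 = (161 + 21*(-8 + 25)²)*(1/3848) = (161 + 21*17²)*(1/3848) = (161 + 21*289)*(1/3848) = (161 + 6069)*(1/3848) = 6230*(1/3848) = 3115/1924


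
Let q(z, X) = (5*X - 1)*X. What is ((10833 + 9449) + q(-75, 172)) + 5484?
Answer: 173514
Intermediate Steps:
q(z, X) = X*(-1 + 5*X) (q(z, X) = (-1 + 5*X)*X = X*(-1 + 5*X))
((10833 + 9449) + q(-75, 172)) + 5484 = ((10833 + 9449) + 172*(-1 + 5*172)) + 5484 = (20282 + 172*(-1 + 860)) + 5484 = (20282 + 172*859) + 5484 = (20282 + 147748) + 5484 = 168030 + 5484 = 173514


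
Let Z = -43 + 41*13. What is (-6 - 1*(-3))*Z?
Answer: -1470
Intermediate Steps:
Z = 490 (Z = -43 + 533 = 490)
(-6 - 1*(-3))*Z = (-6 - 1*(-3))*490 = (-6 + 3)*490 = -3*490 = -1470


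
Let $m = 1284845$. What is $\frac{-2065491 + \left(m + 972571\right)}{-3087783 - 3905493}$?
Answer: $- \frac{63975}{2331092} \approx -0.027444$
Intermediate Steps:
$\frac{-2065491 + \left(m + 972571\right)}{-3087783 - 3905493} = \frac{-2065491 + \left(1284845 + 972571\right)}{-3087783 - 3905493} = \frac{-2065491 + 2257416}{-6993276} = 191925 \left(- \frac{1}{6993276}\right) = - \frac{63975}{2331092}$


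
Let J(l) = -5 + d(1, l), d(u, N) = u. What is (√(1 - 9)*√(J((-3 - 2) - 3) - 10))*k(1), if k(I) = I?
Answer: -4*√7 ≈ -10.583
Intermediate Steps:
J(l) = -4 (J(l) = -5 + 1 = -4)
(√(1 - 9)*√(J((-3 - 2) - 3) - 10))*k(1) = (√(1 - 9)*√(-4 - 10))*1 = (√(-8)*√(-14))*1 = ((2*I*√2)*(I*√14))*1 = -4*√7*1 = -4*√7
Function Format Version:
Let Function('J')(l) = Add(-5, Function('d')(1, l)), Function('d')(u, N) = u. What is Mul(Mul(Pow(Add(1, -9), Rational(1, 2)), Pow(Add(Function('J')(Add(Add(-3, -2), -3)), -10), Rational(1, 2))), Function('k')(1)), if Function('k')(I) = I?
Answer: Mul(-4, Pow(7, Rational(1, 2))) ≈ -10.583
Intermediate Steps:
Function('J')(l) = -4 (Function('J')(l) = Add(-5, 1) = -4)
Mul(Mul(Pow(Add(1, -9), Rational(1, 2)), Pow(Add(Function('J')(Add(Add(-3, -2), -3)), -10), Rational(1, 2))), Function('k')(1)) = Mul(Mul(Pow(Add(1, -9), Rational(1, 2)), Pow(Add(-4, -10), Rational(1, 2))), 1) = Mul(Mul(Pow(-8, Rational(1, 2)), Pow(-14, Rational(1, 2))), 1) = Mul(Mul(Mul(2, I, Pow(2, Rational(1, 2))), Mul(I, Pow(14, Rational(1, 2)))), 1) = Mul(Mul(-4, Pow(7, Rational(1, 2))), 1) = Mul(-4, Pow(7, Rational(1, 2)))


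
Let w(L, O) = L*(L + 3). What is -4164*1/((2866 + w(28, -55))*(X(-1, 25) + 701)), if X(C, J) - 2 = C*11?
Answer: -1041/645982 ≈ -0.0016115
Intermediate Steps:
X(C, J) = 2 + 11*C (X(C, J) = 2 + C*11 = 2 + 11*C)
w(L, O) = L*(3 + L)
-4164*1/((2866 + w(28, -55))*(X(-1, 25) + 701)) = -4164*1/((2866 + 28*(3 + 28))*((2 + 11*(-1)) + 701)) = -4164*1/((2866 + 28*31)*((2 - 11) + 701)) = -4164*1/((-9 + 701)*(2866 + 868)) = -4164/(692*3734) = -4164/2583928 = -4164*1/2583928 = -1041/645982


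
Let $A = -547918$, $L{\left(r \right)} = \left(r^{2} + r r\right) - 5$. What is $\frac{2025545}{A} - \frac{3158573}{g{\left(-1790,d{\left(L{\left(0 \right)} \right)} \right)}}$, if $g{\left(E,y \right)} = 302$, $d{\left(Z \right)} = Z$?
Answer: $- \frac{432812678901}{41367809} \approx -10463.0$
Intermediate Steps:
$L{\left(r \right)} = -5 + 2 r^{2}$ ($L{\left(r \right)} = \left(r^{2} + r^{2}\right) - 5 = 2 r^{2} - 5 = -5 + 2 r^{2}$)
$\frac{2025545}{A} - \frac{3158573}{g{\left(-1790,d{\left(L{\left(0 \right)} \right)} \right)}} = \frac{2025545}{-547918} - \frac{3158573}{302} = 2025545 \left(- \frac{1}{547918}\right) - \frac{3158573}{302} = - \frac{2025545}{547918} - \frac{3158573}{302} = - \frac{432812678901}{41367809}$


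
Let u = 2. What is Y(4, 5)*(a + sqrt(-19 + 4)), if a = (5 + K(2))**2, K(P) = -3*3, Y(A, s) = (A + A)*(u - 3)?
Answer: -128 - 8*I*sqrt(15) ≈ -128.0 - 30.984*I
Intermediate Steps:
Y(A, s) = -2*A (Y(A, s) = (A + A)*(2 - 3) = (2*A)*(-1) = -2*A)
K(P) = -9
a = 16 (a = (5 - 9)**2 = (-4)**2 = 16)
Y(4, 5)*(a + sqrt(-19 + 4)) = (-2*4)*(16 + sqrt(-19 + 4)) = -8*(16 + sqrt(-15)) = -8*(16 + I*sqrt(15)) = -128 - 8*I*sqrt(15)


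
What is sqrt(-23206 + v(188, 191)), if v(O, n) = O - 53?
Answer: I*sqrt(23071) ≈ 151.89*I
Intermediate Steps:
v(O, n) = -53 + O
sqrt(-23206 + v(188, 191)) = sqrt(-23206 + (-53 + 188)) = sqrt(-23206 + 135) = sqrt(-23071) = I*sqrt(23071)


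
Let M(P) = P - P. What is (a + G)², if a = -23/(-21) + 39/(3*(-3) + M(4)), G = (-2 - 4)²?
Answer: 473344/441 ≈ 1073.3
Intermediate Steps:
M(P) = 0
G = 36 (G = (-6)² = 36)
a = -68/21 (a = -23/(-21) + 39/(3*(-3) + 0) = -23*(-1/21) + 39/(-9 + 0) = 23/21 + 39/(-9) = 23/21 + 39*(-⅑) = 23/21 - 13/3 = -68/21 ≈ -3.2381)
(a + G)² = (-68/21 + 36)² = (688/21)² = 473344/441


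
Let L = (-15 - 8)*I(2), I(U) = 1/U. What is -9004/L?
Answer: 18008/23 ≈ 782.96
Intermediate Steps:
L = -23/2 (L = (-15 - 8)/2 = -23*1/2 = -23/2 ≈ -11.500)
-9004/L = -9004/(-23/2) = -9004*(-2/23) = 18008/23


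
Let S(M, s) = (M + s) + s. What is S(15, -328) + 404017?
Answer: 403376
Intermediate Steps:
S(M, s) = M + 2*s
S(15, -328) + 404017 = (15 + 2*(-328)) + 404017 = (15 - 656) + 404017 = -641 + 404017 = 403376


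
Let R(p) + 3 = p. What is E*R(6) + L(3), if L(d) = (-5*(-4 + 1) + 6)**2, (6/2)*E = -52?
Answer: 389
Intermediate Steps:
E = -52/3 (E = (1/3)*(-52) = -52/3 ≈ -17.333)
L(d) = 441 (L(d) = (-5*(-3) + 6)**2 = (15 + 6)**2 = 21**2 = 441)
R(p) = -3 + p
E*R(6) + L(3) = -52*(-3 + 6)/3 + 441 = -52/3*3 + 441 = -52 + 441 = 389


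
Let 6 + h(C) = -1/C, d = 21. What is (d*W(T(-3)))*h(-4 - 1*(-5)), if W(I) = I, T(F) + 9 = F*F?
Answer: 0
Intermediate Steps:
T(F) = -9 + F² (T(F) = -9 + F*F = -9 + F²)
h(C) = -6 - 1/C
(d*W(T(-3)))*h(-4 - 1*(-5)) = (21*(-9 + (-3)²))*(-6 - 1/(-4 - 1*(-5))) = (21*(-9 + 9))*(-6 - 1/(-4 + 5)) = (21*0)*(-6 - 1/1) = 0*(-6 - 1*1) = 0*(-6 - 1) = 0*(-7) = 0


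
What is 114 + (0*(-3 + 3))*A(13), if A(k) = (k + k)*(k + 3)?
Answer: 114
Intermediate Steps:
A(k) = 2*k*(3 + k) (A(k) = (2*k)*(3 + k) = 2*k*(3 + k))
114 + (0*(-3 + 3))*A(13) = 114 + (0*(-3 + 3))*(2*13*(3 + 13)) = 114 + (0*0)*(2*13*16) = 114 + 0*416 = 114 + 0 = 114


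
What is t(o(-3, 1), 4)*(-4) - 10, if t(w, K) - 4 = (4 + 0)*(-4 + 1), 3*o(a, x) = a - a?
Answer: 22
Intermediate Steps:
o(a, x) = 0 (o(a, x) = (a - a)/3 = (1/3)*0 = 0)
t(w, K) = -8 (t(w, K) = 4 + (4 + 0)*(-4 + 1) = 4 + 4*(-3) = 4 - 12 = -8)
t(o(-3, 1), 4)*(-4) - 10 = -8*(-4) - 10 = 32 - 10 = 22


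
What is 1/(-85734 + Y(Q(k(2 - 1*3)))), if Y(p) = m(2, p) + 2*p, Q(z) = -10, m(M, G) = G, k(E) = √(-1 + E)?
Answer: -1/85764 ≈ -1.1660e-5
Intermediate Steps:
Y(p) = 3*p (Y(p) = p + 2*p = 3*p)
1/(-85734 + Y(Q(k(2 - 1*3)))) = 1/(-85734 + 3*(-10)) = 1/(-85734 - 30) = 1/(-85764) = -1/85764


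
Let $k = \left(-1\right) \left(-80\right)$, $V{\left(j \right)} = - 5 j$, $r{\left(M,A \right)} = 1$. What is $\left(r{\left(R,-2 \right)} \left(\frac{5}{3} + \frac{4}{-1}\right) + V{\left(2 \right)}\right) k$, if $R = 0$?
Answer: $- \frac{2960}{3} \approx -986.67$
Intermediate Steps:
$k = 80$
$\left(r{\left(R,-2 \right)} \left(\frac{5}{3} + \frac{4}{-1}\right) + V{\left(2 \right)}\right) k = \left(1 \left(\frac{5}{3} + \frac{4}{-1}\right) - 10\right) 80 = \left(1 \left(5 \cdot \frac{1}{3} + 4 \left(-1\right)\right) - 10\right) 80 = \left(1 \left(\frac{5}{3} - 4\right) - 10\right) 80 = \left(1 \left(- \frac{7}{3}\right) - 10\right) 80 = \left(- \frac{7}{3} - 10\right) 80 = \left(- \frac{37}{3}\right) 80 = - \frac{2960}{3}$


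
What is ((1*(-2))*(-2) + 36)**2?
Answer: 1600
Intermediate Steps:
((1*(-2))*(-2) + 36)**2 = (-2*(-2) + 36)**2 = (4 + 36)**2 = 40**2 = 1600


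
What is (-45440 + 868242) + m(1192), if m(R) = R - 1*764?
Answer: 823230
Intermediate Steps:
m(R) = -764 + R (m(R) = R - 764 = -764 + R)
(-45440 + 868242) + m(1192) = (-45440 + 868242) + (-764 + 1192) = 822802 + 428 = 823230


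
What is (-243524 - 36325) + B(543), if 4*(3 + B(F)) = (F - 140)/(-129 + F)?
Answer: -463434509/1656 ≈ -2.7985e+5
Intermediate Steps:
B(F) = -3 + (-140 + F)/(4*(-129 + F)) (B(F) = -3 + ((F - 140)/(-129 + F))/4 = -3 + ((-140 + F)/(-129 + F))/4 = -3 + (-140 + F)/(4*(-129 + F)))
(-243524 - 36325) + B(543) = (-243524 - 36325) + 11*(128 - 1*543)/(4*(-129 + 543)) = -279849 + (11/4)*(128 - 543)/414 = -279849 + (11/4)*(1/414)*(-415) = -279849 - 4565/1656 = -463434509/1656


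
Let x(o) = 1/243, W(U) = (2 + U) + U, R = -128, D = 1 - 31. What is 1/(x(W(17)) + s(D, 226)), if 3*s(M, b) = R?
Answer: -243/10367 ≈ -0.023440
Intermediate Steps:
D = -30
s(M, b) = -128/3 (s(M, b) = (⅓)*(-128) = -128/3)
W(U) = 2 + 2*U
x(o) = 1/243
1/(x(W(17)) + s(D, 226)) = 1/(1/243 - 128/3) = 1/(-10367/243) = -243/10367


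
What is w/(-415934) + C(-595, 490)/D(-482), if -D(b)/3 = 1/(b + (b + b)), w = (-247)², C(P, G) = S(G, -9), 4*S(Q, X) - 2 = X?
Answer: -175450669/207967 ≈ -843.65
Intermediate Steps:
S(Q, X) = ½ + X/4
C(P, G) = -7/4 (C(P, G) = ½ + (¼)*(-9) = ½ - 9/4 = -7/4)
w = 61009
D(b) = -1/b (D(b) = -3/(b + (b + b)) = -3/(b + 2*b) = -3*1/(3*b) = -1/b)
w/(-415934) + C(-595, 490)/D(-482) = 61009/(-415934) - 7/(4*((-1/(-482)))) = 61009*(-1/415934) - 7/(4*((-1*(-1/482)))) = -61009/415934 - 7/(4*1/482) = -61009/415934 - 7/4*482 = -61009/415934 - 1687/2 = -175450669/207967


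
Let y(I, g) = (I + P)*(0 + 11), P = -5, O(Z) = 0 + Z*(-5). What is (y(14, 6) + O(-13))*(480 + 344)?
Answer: 135136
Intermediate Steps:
O(Z) = -5*Z (O(Z) = 0 - 5*Z = -5*Z)
y(I, g) = -55 + 11*I (y(I, g) = (I - 5)*(0 + 11) = (-5 + I)*11 = -55 + 11*I)
(y(14, 6) + O(-13))*(480 + 344) = ((-55 + 11*14) - 5*(-13))*(480 + 344) = ((-55 + 154) + 65)*824 = (99 + 65)*824 = 164*824 = 135136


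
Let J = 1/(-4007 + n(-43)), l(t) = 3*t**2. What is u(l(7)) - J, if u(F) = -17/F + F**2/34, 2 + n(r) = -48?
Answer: 12884813863/20276886 ≈ 635.44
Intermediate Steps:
n(r) = -50 (n(r) = -2 - 48 = -50)
J = -1/4057 (J = 1/(-4007 - 50) = 1/(-4057) = -1/4057 ≈ -0.00024649)
u(F) = -17/F + F**2/34 (u(F) = -17/F + F**2*(1/34) = -17/F + F**2/34)
u(l(7)) - J = (-578 + (3*7**2)**3)/(34*((3*7**2))) - 1*(-1/4057) = (-578 + (3*49)**3)/(34*((3*49))) + 1/4057 = (1/34)*(-578 + 147**3)/147 + 1/4057 = (1/34)*(1/147)*(-578 + 3176523) + 1/4057 = (1/34)*(1/147)*3175945 + 1/4057 = 3175945/4998 + 1/4057 = 12884813863/20276886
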